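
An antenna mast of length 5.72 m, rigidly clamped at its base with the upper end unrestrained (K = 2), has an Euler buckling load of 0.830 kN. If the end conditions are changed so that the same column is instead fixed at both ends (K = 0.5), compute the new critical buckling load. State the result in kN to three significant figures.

P_cr ∝ 1/K², so P_cr,new = P_cr,old × (K_old/K_new)² = 0.830 × (2/0.5)²
= 0.830 × 16.00 = 13.3 kN

P_cr ≈ 13.3 kN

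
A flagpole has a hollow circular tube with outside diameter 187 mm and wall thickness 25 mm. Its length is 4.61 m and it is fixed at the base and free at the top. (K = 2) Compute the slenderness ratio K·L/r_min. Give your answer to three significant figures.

Inner diameter d_i = 187 − 2×25 = 137.0 mm
I = π(d_o⁴ − d_i⁴)/64 = π(187⁴ − 137.0⁴)/64 = 4.273×10^7 mm⁴
A = 1.272×10^4 mm²;  r_min = √(I/A) = √(4.273×10^7/1.272×10^4) = 57.95 mm
L_e = K·L = 2 × 4.61 m = 9.220 m = 9220.0 mm
λ = L_e / r_min = 9220.0 / 57.95 = 159

λ ≈ 159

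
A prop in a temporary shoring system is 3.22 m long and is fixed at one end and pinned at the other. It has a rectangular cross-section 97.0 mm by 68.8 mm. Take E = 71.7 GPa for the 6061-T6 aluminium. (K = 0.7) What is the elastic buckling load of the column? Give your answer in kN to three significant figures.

Buckling occurs about the weak axis: I_min = h·b³/12 with b = 68.8 mm (the shorter side).
I_min = 97.0×68.8³/12 = 2.632×10^6 mm⁴
I = 2.632×10^6 mm⁴ = 2.632×10^-6 m⁴
Effective length L_e = K·L = 0.7 × 3.22 = 2.254 m
P_cr = π²EI / L_e² = π² × 71.7×10⁹ × 2.632×10^-6 / 2.254² = 3.667×10^5 N

P_cr ≈ 367 kN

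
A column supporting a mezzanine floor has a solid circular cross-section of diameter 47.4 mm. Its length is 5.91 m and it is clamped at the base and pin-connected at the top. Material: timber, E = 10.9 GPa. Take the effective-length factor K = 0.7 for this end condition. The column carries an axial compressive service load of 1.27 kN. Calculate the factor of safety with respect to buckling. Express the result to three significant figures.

I = πd⁴/64 = π×47.4⁴/64 = 2.478×10^5 mm⁴
I = 2.478×10^5 mm⁴ = 2.478×10^-7 m⁴
Effective length L_e = K·L = 0.7 × 5.91 = 4.137 m
P_cr = π²EI / L_e² = π² × 10.9×10⁹ × 2.478×10^-7 / 4.137² = 1.558×10^3 N
Factor of safety n = P_cr / P = 1.5575 / 1.27 = 1.23

n ≈ 1.23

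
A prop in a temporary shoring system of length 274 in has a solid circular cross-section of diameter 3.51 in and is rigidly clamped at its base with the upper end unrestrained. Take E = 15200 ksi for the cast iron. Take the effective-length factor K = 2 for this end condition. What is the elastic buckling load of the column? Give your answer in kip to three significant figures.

I = πd⁴/64 = π×3.51⁴/64 = 7.451 in⁴
Effective length L_e = K·L = 2 × 274 = 548.0 in
P_cr = π²EI / L_e² = π² × 15200×10³ × 7.451 / 548.0² = 3.722×10^3 lb

P_cr ≈ 3.72 kip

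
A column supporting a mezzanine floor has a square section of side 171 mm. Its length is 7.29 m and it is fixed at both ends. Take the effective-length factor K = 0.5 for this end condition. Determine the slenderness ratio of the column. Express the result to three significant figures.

I = a⁴/12 = 171⁴/12 = 7.125×10^7 mm⁴
A = 2.924×10^4 mm²;  r_min = √(I/A) = √(7.125×10^7/2.924×10^4) = 49.36 mm
L_e = K·L = 0.5 × 7.29 m = 3.645 m = 3645.0 mm
λ = L_e / r_min = 3645.0 / 49.36 = 73.8

λ ≈ 73.8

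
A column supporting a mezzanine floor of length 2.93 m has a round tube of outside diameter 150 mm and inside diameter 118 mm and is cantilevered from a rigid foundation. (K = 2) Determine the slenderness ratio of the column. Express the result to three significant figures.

d_o = 150 mm, d_i = 118 mm
I = π(d_o⁴ − d_i⁴)/64 = π(150⁴ − 118.0⁴)/64 = 1.533×10^7 mm⁴
A = 6.736×10^3 mm²;  r_min = √(I/A) = √(1.533×10^7/6.736×10^3) = 47.71 mm
L_e = K·L = 2 × 2.93 m = 5.860 m = 5860.0 mm
λ = L_e / r_min = 5860.0 / 47.71 = 123

λ ≈ 123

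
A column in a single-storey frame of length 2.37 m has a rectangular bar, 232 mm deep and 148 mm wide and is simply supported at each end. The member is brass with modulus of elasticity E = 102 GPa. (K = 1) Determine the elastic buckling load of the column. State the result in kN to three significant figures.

Buckling occurs about the weak axis: I_min = h·b³/12 with b = 148 mm (the shorter side).
I_min = 232×148³/12 = 6.267×10^7 mm⁴
I = 6.267×10^7 mm⁴ = 6.267×10^-5 m⁴
Effective length L_e = K·L = 1 × 2.37 = 2.370 m
P_cr = π²EI / L_e² = π² × 102×10⁹ × 6.267×10^-5 / 2.370² = 1.123×10^7 N

P_cr ≈ 11200 kN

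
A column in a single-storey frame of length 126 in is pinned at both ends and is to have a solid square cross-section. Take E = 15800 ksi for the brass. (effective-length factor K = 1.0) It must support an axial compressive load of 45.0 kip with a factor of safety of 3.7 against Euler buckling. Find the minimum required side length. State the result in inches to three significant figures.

Required P_cr = n·P = 3.7 × 45.0 = 166.5 kip
L_e = K·L = 1 × 126 = 126.0 in
Required I = P_cr·L_e²/(π²E) = 1.665×10^5 × 126.0² / (π² × 1.58×10^7) = 16.95 in⁴
Solid square: I = a⁴/12  ⇒  a = (12I)^(1/4) = (12×16.95)^(1/4) = 3.78 in

a ≈ 3.78 in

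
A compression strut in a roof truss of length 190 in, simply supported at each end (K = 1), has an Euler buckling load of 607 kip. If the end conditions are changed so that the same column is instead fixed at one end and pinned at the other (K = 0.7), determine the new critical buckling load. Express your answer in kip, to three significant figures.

P_cr ≈ 1240 kip

P_cr ∝ 1/K², so P_cr,new = P_cr,old × (K_old/K_new)² = 607 × (1/0.7)²
= 607 × 2.041 = 1240 kip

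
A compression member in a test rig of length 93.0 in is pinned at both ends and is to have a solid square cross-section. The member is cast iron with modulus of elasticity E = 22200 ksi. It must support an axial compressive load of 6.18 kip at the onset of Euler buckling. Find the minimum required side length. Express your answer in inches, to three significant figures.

L_e = K·L = 1 × 93.0 = 93.00 in
Required I = P_cr·L_e²/(π²E) = 6.180×10^3 × 93.00² / (π² × 2.22×10^7) = 0.2440 in⁴
Solid square: I = a⁴/12  ⇒  a = (12I)^(1/4) = (12×0.2440)^(1/4) = 1.31 in

a ≈ 1.31 in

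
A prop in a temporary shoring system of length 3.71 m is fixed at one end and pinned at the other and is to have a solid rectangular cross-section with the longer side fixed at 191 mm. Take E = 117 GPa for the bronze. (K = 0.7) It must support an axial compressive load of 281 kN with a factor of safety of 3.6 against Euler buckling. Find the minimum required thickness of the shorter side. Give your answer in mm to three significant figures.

Required P_cr = n·P = 3.6 × 281 = 1012 kN
L_e = K·L = 0.7 × 3.71 = 2.597 m
Required I = P_cr·L_e²/(π²E) = 1.012×10^6 × 2.597² / (π² × 1.17×10^11) = 5.908×10^-6 m⁴
I_req = 5.908×10^6 mm⁴
Rectangle, weak axis: I_min = h·b³/12 with h = 191 mm fixed  ⇒  b = (12I/h)^(1/3) = 71.9 mm

b ≈ 71.9 mm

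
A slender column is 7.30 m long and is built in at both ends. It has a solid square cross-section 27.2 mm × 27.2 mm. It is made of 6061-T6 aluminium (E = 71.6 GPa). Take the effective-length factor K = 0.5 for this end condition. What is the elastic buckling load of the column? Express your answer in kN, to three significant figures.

I = a⁴/12 = 27.2⁴/12 = 4.561×10^4 mm⁴
I = 4.561×10^4 mm⁴ = 4.561×10^-8 m⁴
Effective length L_e = K·L = 0.5 × 7.30 = 3.650 m
P_cr = π²EI / L_e² = π² × 71.6×10⁹ × 4.561×10^-8 / 3.650² = 2.419×10^3 N

P_cr ≈ 2.42 kN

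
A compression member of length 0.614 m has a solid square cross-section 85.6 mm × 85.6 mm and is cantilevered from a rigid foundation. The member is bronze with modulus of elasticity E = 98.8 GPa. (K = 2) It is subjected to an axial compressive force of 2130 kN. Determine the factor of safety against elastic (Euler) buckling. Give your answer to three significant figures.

n ≈ 1.36

I = a⁴/12 = 85.6⁴/12 = 4.474×10^6 mm⁴
I = 4.474×10^6 mm⁴ = 4.474×10^-6 m⁴
Effective length L_e = K·L = 2 × 0.614 = 1.228 m
P_cr = π²EI / L_e² = π² × 98.8×10⁹ × 4.474×10^-6 / 1.228² = 2.893×10^6 N
Factor of safety n = P_cr / P = 2893.2 / 2130 = 1.36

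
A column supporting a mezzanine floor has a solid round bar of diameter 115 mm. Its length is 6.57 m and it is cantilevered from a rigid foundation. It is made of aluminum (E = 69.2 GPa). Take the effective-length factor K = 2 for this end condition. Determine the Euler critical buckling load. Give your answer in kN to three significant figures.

P_cr ≈ 34.0 kN

I = πd⁴/64 = π×115⁴/64 = 8.585×10^6 mm⁴
I = 8.585×10^6 mm⁴ = 8.585×10^-6 m⁴
Effective length L_e = K·L = 2 × 6.57 = 13.14 m
P_cr = π²EI / L_e² = π² × 69.2×10⁹ × 8.585×10^-6 / 13.14² = 3.396×10^4 N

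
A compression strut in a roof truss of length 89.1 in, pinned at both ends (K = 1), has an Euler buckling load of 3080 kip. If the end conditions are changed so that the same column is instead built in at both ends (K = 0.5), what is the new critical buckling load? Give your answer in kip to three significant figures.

P_cr ≈ 12300 kip

P_cr ∝ 1/K², so P_cr,new = P_cr,old × (K_old/K_new)² = 3080 × (1/0.5)²
= 3080 × 4.000 = 12300 kip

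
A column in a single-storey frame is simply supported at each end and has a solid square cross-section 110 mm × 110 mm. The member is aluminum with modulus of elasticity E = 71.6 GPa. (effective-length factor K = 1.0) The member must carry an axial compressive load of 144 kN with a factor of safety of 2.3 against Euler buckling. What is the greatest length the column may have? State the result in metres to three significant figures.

I = a⁴/12 = 110⁴/12 = 1.220×10^7 mm⁴
I = 1.220×10^-5 m⁴
Required critical load P_cr = n·P = 2.3 × 144 = 331.2 kN = 3.312×10^5 N
From P_cr = π²EI/(K·L)²:  L = (1/K)·√(π²EI/P_cr) = (1/1)·√(π²×7.16×10^10×1.220×10^-5/3.312×10^5)
L = 5.10 m

L_max ≈ 5.10 m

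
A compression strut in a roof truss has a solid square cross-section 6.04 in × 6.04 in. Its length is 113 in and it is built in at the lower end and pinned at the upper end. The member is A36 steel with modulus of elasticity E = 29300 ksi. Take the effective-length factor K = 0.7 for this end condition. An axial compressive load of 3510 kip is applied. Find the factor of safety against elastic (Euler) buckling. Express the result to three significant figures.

I = a⁴/12 = 6.04⁴/12 = 110.9 in⁴
Effective length L_e = K·L = 0.7 × 113 = 79.10 in
P_cr = π²EI / L_e² = π² × 29300×10³ × 110.9 / 79.10² = 5.126×10^6 lb
Factor of safety n = P_cr / P = 5126.0 / 3510 = 1.46

n ≈ 1.46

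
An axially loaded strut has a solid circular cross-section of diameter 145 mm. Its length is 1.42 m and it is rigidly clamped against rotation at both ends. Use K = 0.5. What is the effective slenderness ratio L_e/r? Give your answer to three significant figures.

I = πd⁴/64 = π×145⁴/64 = 2.170×10^7 mm⁴
A = 1.651×10^4 mm²;  r_min = √(I/A) = √(2.170×10^7/1.651×10^4) = 36.25 mm
L_e = K·L = 0.5 × 1.42 m = 0.7100 m = 710.00 mm
λ = L_e / r_min = 710.00 / 36.25 = 19.6

λ ≈ 19.6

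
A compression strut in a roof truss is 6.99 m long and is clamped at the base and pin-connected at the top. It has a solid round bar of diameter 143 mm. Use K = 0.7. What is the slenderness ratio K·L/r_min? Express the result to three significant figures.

For a solid circle r = d/4 = 143/4 = 35.75 mm
L_e = K·L = 0.7 × 6.99 m = 4.893 m = 4893.0 mm
λ = L_e / r_min = 4893.0 / 35.75 = 137

λ ≈ 137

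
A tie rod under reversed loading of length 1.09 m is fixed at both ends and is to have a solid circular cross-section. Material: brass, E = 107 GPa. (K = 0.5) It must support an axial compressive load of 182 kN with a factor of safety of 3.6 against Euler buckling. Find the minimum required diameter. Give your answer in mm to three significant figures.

d ≈ 44.0 mm

Required P_cr = n·P = 3.6 × 182 = 655.2 kN
L_e = K·L = 0.5 × 1.09 = 0.5450 m
Required I = P_cr·L_e²/(π²E) = 6.552×10^5 × 0.5450² / (π² × 1.07×10^11) = 1.843×10^-7 m⁴
I_req = 1.843×10^5 mm⁴
Solid circle: I = πd⁴/64  ⇒  d = (64I/π)^(1/4) = (64×1.843×10^5/π)^(1/4) = 44.0 mm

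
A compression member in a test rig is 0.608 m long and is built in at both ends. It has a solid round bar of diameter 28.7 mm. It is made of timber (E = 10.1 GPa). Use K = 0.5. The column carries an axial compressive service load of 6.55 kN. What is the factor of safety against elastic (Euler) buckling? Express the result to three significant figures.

I = πd⁴/64 = π×28.7⁴/64 = 3.330×10^4 mm⁴
I = 3.330×10^4 mm⁴ = 3.330×10^-8 m⁴
Effective length L_e = K·L = 0.5 × 0.608 = 0.3040 m
P_cr = π²EI / L_e² = π² × 10.1×10⁹ × 3.330×10^-8 / 0.3040² = 3.592×10^4 N
Factor of safety n = P_cr / P = 35.923 / 6.55 = 5.48

n ≈ 5.48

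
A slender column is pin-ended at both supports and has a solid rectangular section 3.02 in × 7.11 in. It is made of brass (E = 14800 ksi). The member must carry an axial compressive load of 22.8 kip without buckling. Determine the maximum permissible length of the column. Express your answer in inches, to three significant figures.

L_max ≈ 323 in

Buckling occurs about the weak axis: I_min = h·b³/12 with b = 3.02 in (the shorter side).
I_min = 7.11×3.02³/12 = 16.32 in⁴
At the buckling limit P_cr = P = 2.280×10^4 lb
From P_cr = π²EI/(K·L)²:  L = (1/K)·√(π²EI/P_cr) = (1/1)·√(π²×1.48×10^7×16.32/2.280×10^4)
L = 323 in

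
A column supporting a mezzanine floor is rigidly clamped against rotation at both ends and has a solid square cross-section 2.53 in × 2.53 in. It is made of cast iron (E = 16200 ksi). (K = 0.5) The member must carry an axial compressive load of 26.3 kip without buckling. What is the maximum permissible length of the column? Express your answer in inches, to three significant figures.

L_max ≈ 288 in

I = a⁴/12 = 2.53⁴/12 = 3.414 in⁴
At the buckling limit P_cr = P = 2.630×10^4 lb
From P_cr = π²EI/(K·L)²:  L = (1/K)·√(π²EI/P_cr) = (1/0.5)·√(π²×1.62×10^7×3.414/2.630×10^4)
L = 288 in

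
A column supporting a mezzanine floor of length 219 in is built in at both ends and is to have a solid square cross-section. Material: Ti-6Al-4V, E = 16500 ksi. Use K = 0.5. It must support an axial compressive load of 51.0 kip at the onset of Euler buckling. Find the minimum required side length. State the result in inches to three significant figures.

a ≈ 2.59 in

L_e = K·L = 0.5 × 219 = 109.5 in
Required I = P_cr·L_e²/(π²E) = 5.100×10^4 × 109.5² / (π² × 1.65×10^7) = 3.755 in⁴
Solid square: I = a⁴/12  ⇒  a = (12I)^(1/4) = (12×3.755)^(1/4) = 2.59 in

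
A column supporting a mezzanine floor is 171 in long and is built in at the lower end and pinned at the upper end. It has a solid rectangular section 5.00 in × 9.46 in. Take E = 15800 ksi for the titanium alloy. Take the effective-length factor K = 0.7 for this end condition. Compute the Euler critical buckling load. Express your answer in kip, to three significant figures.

Buckling occurs about the weak axis: I_min = h·b³/12 with b = 5.00 in (the shorter side).
I_min = 9.46×5.00³/12 = 98.54 in⁴
Effective length L_e = K·L = 0.7 × 171 = 119.7 in
P_cr = π²EI / L_e² = π² × 15800×10³ × 98.54 / 119.7² = 1.072×10^6 lb

P_cr ≈ 1070 kip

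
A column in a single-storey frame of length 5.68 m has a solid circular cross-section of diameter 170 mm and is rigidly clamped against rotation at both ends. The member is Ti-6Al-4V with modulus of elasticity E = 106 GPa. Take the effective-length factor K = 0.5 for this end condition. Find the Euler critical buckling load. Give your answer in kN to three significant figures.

P_cr ≈ 5320 kN

I = πd⁴/64 = π×170⁴/64 = 4.100×10^7 mm⁴
I = 4.100×10^7 mm⁴ = 4.100×10^-5 m⁴
Effective length L_e = K·L = 0.5 × 5.68 = 2.840 m
P_cr = π²EI / L_e² = π² × 106×10⁹ × 4.100×10^-5 / 2.840² = 5.318×10^6 N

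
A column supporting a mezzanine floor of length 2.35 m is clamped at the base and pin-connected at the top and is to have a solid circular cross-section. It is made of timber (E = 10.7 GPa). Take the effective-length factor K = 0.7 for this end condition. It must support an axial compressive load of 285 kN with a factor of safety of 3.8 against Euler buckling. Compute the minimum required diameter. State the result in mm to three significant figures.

Required P_cr = n·P = 3.8 × 285 = 1083 kN
L_e = K·L = 0.7 × 2.35 = 1.645 m
Required I = P_cr·L_e²/(π²E) = 1.083×10^6 × 1.645² / (π² × 1.07×10^10) = 2.775×10^-5 m⁴
I_req = 2.775×10^7 mm⁴
Solid circle: I = πd⁴/64  ⇒  d = (64I/π)^(1/4) = (64×2.775×10^7/π)^(1/4) = 154 mm

d ≈ 154 mm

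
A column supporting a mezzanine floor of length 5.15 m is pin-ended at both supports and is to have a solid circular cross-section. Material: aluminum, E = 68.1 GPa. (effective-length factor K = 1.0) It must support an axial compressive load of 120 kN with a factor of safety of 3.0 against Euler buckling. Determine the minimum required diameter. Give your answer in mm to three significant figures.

d ≈ 130 mm

Required P_cr = n·P = 3.0 × 120 = 360.0 kN
L_e = K·L = 1 × 5.15 = 5.150 m
Required I = P_cr·L_e²/(π²E) = 3.600×10^5 × 5.150² / (π² × 6.81×10^10) = 1.421×10^-5 m⁴
I_req = 1.421×10^7 mm⁴
Solid circle: I = πd⁴/64  ⇒  d = (64I/π)^(1/4) = (64×1.421×10^7/π)^(1/4) = 130 mm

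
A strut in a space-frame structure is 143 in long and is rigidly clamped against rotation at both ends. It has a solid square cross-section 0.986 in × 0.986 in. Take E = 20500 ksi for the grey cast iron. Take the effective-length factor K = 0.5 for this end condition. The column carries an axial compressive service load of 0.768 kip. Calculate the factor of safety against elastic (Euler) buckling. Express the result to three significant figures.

I = a⁴/12 = 0.986⁴/12 = 7.876×10^-2 in⁴
Effective length L_e = K·L = 0.5 × 143 = 71.50 in
P_cr = π²EI / L_e² = π² × 20500×10³ × 7.876×10^-2 / 71.50² = 3.117×10^3 lb
Factor of safety n = P_cr / P = 3.1172 / 0.768 = 4.06

n ≈ 4.06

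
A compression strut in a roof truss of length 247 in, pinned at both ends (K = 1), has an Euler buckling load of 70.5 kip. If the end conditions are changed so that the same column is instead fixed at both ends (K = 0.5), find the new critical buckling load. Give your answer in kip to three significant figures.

P_cr ∝ 1/K², so P_cr,new = P_cr,old × (K_old/K_new)² = 70.5 × (1/0.5)²
= 70.5 × 4.000 = 282 kip

P_cr ≈ 282 kip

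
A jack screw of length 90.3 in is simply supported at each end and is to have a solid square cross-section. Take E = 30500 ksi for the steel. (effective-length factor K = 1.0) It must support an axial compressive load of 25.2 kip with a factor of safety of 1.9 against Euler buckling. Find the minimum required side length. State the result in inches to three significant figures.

a ≈ 1.99 in

Required P_cr = n·P = 1.9 × 25.2 = 47.88 kip
L_e = K·L = 1 × 90.3 = 90.30 in
Required I = P_cr·L_e²/(π²E) = 4.788×10^4 × 90.30² / (π² × 3.05×10^7) = 1.297 in⁴
Solid square: I = a⁴/12  ⇒  a = (12I)^(1/4) = (12×1.297)^(1/4) = 1.99 in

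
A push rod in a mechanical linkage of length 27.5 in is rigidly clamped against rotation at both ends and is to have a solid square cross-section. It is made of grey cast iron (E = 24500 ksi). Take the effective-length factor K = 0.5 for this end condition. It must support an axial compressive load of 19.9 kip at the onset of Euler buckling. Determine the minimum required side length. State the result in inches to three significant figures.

L_e = K·L = 0.5 × 27.5 = 13.75 in
Required I = P_cr·L_e²/(π²E) = 1.990×10^4 × 13.75² / (π² × 2.45×10^7) = 1.556×10^-2 in⁴
Solid square: I = a⁴/12  ⇒  a = (12I)^(1/4) = (12×1.556×10^-2)^(1/4) = 0.657 in

a ≈ 0.657 in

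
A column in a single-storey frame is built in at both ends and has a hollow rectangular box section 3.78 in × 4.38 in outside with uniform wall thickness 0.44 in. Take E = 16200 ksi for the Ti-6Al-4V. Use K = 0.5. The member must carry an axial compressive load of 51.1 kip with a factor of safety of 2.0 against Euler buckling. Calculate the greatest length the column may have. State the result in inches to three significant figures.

Inner dimensions: h_i = 4.38 − 2×0.44 = 3.500 in, b_i = 3.78 − 2×0.44 = 2.900 in
Weak-axis I_min = (h_o·b_o³ − h_i·b_i³)/12 with b_o = 3.78, b_i = 2.900 in (shorter outer/inner sides).
I_min = (4.38×3.78³ − 3.500×2.900³)/12 = 12.60 in⁴
Required critical load P_cr = n·P = 2.0 × 51.1 = 102.2 kip = 1.022×10^5 lb
From P_cr = π²EI/(K·L)²:  L = (1/K)·√(π²EI/P_cr) = (1/0.5)·√(π²×1.62×10^7×12.60/1.022×10^5)
L = 281 in

L_max ≈ 281 in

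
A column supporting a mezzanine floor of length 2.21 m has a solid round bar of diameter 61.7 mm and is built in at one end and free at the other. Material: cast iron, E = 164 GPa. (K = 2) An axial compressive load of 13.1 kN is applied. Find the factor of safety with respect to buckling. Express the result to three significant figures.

n ≈ 4.50

I = πd⁴/64 = π×61.7⁴/64 = 7.114×10^5 mm⁴
I = 7.114×10^5 mm⁴ = 7.114×10^-7 m⁴
Effective length L_e = K·L = 2 × 2.21 = 4.420 m
P_cr = π²EI / L_e² = π² × 164×10⁹ × 7.114×10^-7 / 4.420² = 5.894×10^4 N
Factor of safety n = P_cr / P = 58.940 / 13.1 = 4.50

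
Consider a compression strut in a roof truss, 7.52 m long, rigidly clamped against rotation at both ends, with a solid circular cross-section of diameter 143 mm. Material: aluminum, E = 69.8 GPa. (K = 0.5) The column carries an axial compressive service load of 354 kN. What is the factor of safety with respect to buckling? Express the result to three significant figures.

I = πd⁴/64 = π×143⁴/64 = 2.053×10^7 mm⁴
I = 2.053×10^7 mm⁴ = 2.053×10^-5 m⁴
Effective length L_e = K·L = 0.5 × 7.52 = 3.760 m
P_cr = π²EI / L_e² = π² × 69.8×10⁹ × 2.053×10^-5 / 3.760² = 1.000×10^6 N
Factor of safety n = P_cr / P = 1000.2 / 354 = 2.83

n ≈ 2.83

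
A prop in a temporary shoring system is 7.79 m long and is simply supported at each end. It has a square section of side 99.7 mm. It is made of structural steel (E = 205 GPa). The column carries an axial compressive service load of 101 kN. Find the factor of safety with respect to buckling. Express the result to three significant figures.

n ≈ 2.72

I = a⁴/12 = 99.7⁴/12 = 8.234×10^6 mm⁴
I = 8.234×10^6 mm⁴ = 8.234×10^-6 m⁴
Effective length L_e = K·L = 1 × 7.79 = 7.790 m
P_cr = π²EI / L_e² = π² × 205×10⁹ × 8.234×10^-6 / 7.790² = 2.745×10^5 N
Factor of safety n = P_cr / P = 274.52 / 101 = 2.72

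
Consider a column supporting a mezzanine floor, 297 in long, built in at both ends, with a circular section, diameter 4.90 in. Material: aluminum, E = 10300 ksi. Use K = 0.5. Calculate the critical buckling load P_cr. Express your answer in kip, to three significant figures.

I = πd⁴/64 = π×4.90⁴/64 = 28.30 in⁴
Effective length L_e = K·L = 0.5 × 297 = 148.5 in
P_cr = π²EI / L_e² = π² × 10300×10³ × 28.30 / 148.5² = 1.304×10^5 lb

P_cr ≈ 130 kip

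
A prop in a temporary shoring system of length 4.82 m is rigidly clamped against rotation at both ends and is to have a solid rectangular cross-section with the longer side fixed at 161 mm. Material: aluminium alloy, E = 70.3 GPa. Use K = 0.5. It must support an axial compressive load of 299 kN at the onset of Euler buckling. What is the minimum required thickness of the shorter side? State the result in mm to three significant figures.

L_e = K·L = 0.5 × 4.82 = 2.410 m
Required I = P_cr·L_e²/(π²E) = 2.990×10^5 × 2.410² / (π² × 7.03×10^10) = 2.503×10^-6 m⁴
I_req = 2.503×10^6 mm⁴
Rectangle, weak axis: I_min = h·b³/12 with h = 161 mm fixed  ⇒  b = (12I/h)^(1/3) = 57.1 mm

b ≈ 57.1 mm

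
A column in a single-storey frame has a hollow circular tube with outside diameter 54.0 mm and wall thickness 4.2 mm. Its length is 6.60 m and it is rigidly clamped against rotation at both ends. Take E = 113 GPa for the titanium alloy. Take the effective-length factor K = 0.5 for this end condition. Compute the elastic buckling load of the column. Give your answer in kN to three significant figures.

P_cr ≈ 21.0 kN

Inner diameter d_i = 54.0 − 2×4.2 = 45.60 mm
I = π(d_o⁴ − d_i⁴)/64 = π(54.0⁴ − 45.60⁴)/64 = 2.052×10^5 mm⁴
I = 2.052×10^5 mm⁴ = 2.052×10^-7 m⁴
Effective length L_e = K·L = 0.5 × 6.60 = 3.300 m
P_cr = π²EI / L_e² = π² × 113×10⁹ × 2.052×10^-7 / 3.300² = 2.101×10^4 N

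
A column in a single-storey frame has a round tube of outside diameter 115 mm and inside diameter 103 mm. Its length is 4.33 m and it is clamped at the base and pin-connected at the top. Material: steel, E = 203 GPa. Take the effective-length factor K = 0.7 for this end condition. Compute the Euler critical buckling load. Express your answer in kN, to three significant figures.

d_o = 115 mm, d_i = 103 mm
I = π(d_o⁴ − d_i⁴)/64 = π(115⁴ − 103.0⁴)/64 = 3.061×10^6 mm⁴
I = 3.061×10^6 mm⁴ = 3.061×10^-6 m⁴
Effective length L_e = K·L = 0.7 × 4.33 = 3.031 m
P_cr = π²EI / L_e² = π² × 203×10⁹ × 3.061×10^-6 / 3.031² = 6.675×10^5 N

P_cr ≈ 667 kN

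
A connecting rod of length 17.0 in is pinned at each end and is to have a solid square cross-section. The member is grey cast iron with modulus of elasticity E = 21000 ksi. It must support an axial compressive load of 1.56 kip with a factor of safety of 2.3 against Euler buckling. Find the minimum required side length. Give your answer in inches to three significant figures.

a ≈ 0.495 in

Required P_cr = n·P = 2.3 × 1.56 = 3.588 kip
L_e = K·L = 1 × 17.0 = 17.00 in
Required I = P_cr·L_e²/(π²E) = 3.588×10^3 × 17.00² / (π² × 2.10×10^7) = 5.003×10^-3 in⁴
Solid square: I = a⁴/12  ⇒  a = (12I)^(1/4) = (12×5.003×10^-3)^(1/4) = 0.495 in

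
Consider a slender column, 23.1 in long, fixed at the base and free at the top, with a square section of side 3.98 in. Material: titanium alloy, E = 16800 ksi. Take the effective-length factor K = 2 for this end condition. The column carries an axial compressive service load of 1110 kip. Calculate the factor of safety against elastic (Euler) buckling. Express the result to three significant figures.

n ≈ 1.46

I = a⁴/12 = 3.98⁴/12 = 20.91 in⁴
Effective length L_e = K·L = 2 × 23.1 = 46.20 in
P_cr = π²EI / L_e² = π² × 16800×10³ × 20.91 / 46.20² = 1.624×10^6 lb
Factor of safety n = P_cr / P = 1624.3 / 1110 = 1.46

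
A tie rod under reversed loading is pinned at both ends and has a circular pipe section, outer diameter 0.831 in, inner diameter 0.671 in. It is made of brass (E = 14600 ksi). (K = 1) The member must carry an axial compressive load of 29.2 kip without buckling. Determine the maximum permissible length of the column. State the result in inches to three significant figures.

L_max ≈ 8.15 in

d_o = 0.831 in, d_i = 0.671 in
I = π(d_o⁴ − d_i⁴)/64 = π(0.831⁴ − 0.6710⁴)/64 = 1.346×10^-2 in⁴
At the buckling limit P_cr = P = 2.920×10^4 lb
From P_cr = π²EI/(K·L)²:  L = (1/K)·√(π²EI/P_cr) = (1/1)·√(π²×1.46×10^7×1.346×10^-2/2.920×10^4)
L = 8.15 in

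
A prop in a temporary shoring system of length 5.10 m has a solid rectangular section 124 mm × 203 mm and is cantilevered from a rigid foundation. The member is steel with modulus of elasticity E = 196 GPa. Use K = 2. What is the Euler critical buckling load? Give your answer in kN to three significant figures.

Buckling occurs about the weak axis: I_min = h·b³/12 with b = 124 mm (the shorter side).
I_min = 203×124³/12 = 3.225×10^7 mm⁴
I = 3.225×10^7 mm⁴ = 3.225×10^-5 m⁴
Effective length L_e = K·L = 2 × 5.10 = 10.20 m
P_cr = π²EI / L_e² = π² × 196×10⁹ × 3.225×10^-5 / 10.20² = 5.997×10^5 N

P_cr ≈ 600 kN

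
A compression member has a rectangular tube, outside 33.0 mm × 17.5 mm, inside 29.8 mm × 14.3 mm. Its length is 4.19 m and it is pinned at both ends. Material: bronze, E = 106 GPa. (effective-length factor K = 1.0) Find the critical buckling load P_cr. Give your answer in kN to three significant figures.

P_cr ≈ 0.446 kN

Weak-axis I_min = (h_o·b_o³ − h_i·b_i³)/12 with b_o = 17.5, b_i = 14.30 mm (shorter outer/inner sides).
I_min = (33.0×17.5³ − 29.80×14.30³)/12 = 7.477×10^3 mm⁴
I = 7.477×10^3 mm⁴ = 7.477×10^-9 m⁴
Effective length L_e = K·L = 1 × 4.19 = 4.190 m
P_cr = π²EI / L_e² = π² × 106×10⁹ × 7.477×10^-9 / 4.190² = 445.5 N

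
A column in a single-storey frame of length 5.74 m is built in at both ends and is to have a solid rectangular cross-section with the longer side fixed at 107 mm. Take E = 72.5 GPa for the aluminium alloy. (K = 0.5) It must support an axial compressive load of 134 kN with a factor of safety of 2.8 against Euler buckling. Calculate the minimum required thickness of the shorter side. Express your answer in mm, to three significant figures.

Required P_cr = n·P = 2.8 × 134 = 375.2 kN
L_e = K·L = 0.5 × 5.74 = 2.870 m
Required I = P_cr·L_e²/(π²E) = 3.752×10^5 × 2.870² / (π² × 7.25×10^10) = 4.319×10^-6 m⁴
I_req = 4.319×10^6 mm⁴
Rectangle, weak axis: I_min = h·b³/12 with h = 107 mm fixed  ⇒  b = (12I/h)^(1/3) = 78.5 mm

b ≈ 78.5 mm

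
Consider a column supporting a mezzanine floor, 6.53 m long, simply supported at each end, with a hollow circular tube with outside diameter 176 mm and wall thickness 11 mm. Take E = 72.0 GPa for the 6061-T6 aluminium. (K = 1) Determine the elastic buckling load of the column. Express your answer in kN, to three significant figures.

P_cr ≈ 325 kN

Inner diameter d_i = 176 − 2×11 = 154.0 mm
I = π(d_o⁴ − d_i⁴)/64 = π(176⁴ − 154.0⁴)/64 = 1.949×10^7 mm⁴
I = 1.949×10^7 mm⁴ = 1.949×10^-5 m⁴
Effective length L_e = K·L = 1 × 6.53 = 6.530 m
P_cr = π²EI / L_e² = π² × 72.0×10⁹ × 1.949×10^-5 / 6.530² = 3.248×10^5 N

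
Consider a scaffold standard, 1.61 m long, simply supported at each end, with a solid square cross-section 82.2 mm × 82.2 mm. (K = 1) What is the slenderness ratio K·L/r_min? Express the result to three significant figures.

I = a⁴/12 = 82.2⁴/12 = 3.805×10^6 mm⁴
A = 6.757×10^3 mm²;  r_min = √(I/A) = √(3.805×10^6/6.757×10^3) = 23.73 mm
L_e = K·L = 1 × 1.61 m = 1.610 m = 1610.0 mm
λ = L_e / r_min = 1610.0 / 23.73 = 67.8

λ ≈ 67.8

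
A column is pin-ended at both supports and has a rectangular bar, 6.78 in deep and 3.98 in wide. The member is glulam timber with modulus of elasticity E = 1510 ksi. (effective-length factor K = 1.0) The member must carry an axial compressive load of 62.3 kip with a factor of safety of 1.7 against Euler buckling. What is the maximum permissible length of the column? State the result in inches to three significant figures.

Buckling occurs about the weak axis: I_min = h·b³/12 with b = 3.98 in (the shorter side).
I_min = 6.78×3.98³/12 = 35.62 in⁴
Required critical load P_cr = n·P = 1.7 × 62.3 = 105.9 kip = 1.059×10^5 lb
From P_cr = π²EI/(K·L)²:  L = (1/K)·√(π²EI/P_cr) = (1/1)·√(π²×1.51×10^6×35.62/1.059×10^5)
L = 70.8 in

L_max ≈ 70.8 in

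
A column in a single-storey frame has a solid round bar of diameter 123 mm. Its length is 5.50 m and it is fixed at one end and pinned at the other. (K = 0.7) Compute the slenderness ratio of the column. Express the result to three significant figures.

λ ≈ 125

I = πd⁴/64 = π×123⁴/64 = 1.124×10^7 mm⁴
A = 1.188×10^4 mm²;  r_min = √(I/A) = √(1.124×10^7/1.188×10^4) = 30.75 mm
L_e = K·L = 0.7 × 5.50 m = 3.850 m = 3850.0 mm
λ = L_e / r_min = 3850.0 / 30.75 = 125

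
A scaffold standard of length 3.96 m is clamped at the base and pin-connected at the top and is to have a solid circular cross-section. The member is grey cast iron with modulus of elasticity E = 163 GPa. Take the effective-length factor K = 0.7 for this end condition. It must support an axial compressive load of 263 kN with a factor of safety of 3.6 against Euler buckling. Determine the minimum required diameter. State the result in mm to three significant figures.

Required P_cr = n·P = 3.6 × 263 = 946.8 kN
L_e = K·L = 0.7 × 3.96 = 2.772 m
Required I = P_cr·L_e²/(π²E) = 9.468×10^5 × 2.772² / (π² × 1.63×10^11) = 4.522×10^-6 m⁴
I_req = 4.522×10^6 mm⁴
Solid circle: I = πd⁴/64  ⇒  d = (64I/π)^(1/4) = (64×4.522×10^6/π)^(1/4) = 98.0 mm

d ≈ 98.0 mm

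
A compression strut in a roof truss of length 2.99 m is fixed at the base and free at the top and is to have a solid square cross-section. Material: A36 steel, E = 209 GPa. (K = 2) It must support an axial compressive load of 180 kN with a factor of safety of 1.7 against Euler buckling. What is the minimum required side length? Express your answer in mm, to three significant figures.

a ≈ 89.3 mm

Required P_cr = n·P = 1.7 × 180 = 306.0 kN
L_e = K·L = 2 × 2.99 = 5.980 m
Required I = P_cr·L_e²/(π²E) = 3.060×10^5 × 5.980² / (π² × 2.09×10^11) = 5.305×10^-6 m⁴
I_req = 5.305×10^6 mm⁴
Solid square: I = a⁴/12  ⇒  a = (12I)^(1/4) = (12×5.305×10^6)^(1/4) = 89.3 mm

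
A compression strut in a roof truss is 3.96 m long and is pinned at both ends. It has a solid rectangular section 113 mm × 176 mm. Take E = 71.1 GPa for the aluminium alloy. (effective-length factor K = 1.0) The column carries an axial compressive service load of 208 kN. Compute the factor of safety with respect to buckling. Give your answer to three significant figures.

Buckling occurs about the weak axis: I_min = h·b³/12 with b = 113 mm (the shorter side).
I_min = 176×113³/12 = 2.116×10^7 mm⁴
I = 2.116×10^7 mm⁴ = 2.116×10^-5 m⁴
Effective length L_e = K·L = 1 × 3.96 = 3.960 m
P_cr = π²EI / L_e² = π² × 71.1×10⁹ × 2.116×10^-5 / 3.960² = 9.470×10^5 N
Factor of safety n = P_cr / P = 946.99 / 208 = 4.55

n ≈ 4.55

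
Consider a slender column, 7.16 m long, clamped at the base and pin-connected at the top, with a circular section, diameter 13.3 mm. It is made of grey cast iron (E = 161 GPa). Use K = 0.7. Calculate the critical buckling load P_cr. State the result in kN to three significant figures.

I = πd⁴/64 = π×13.3⁴/64 = 1.536×10^3 mm⁴
I = 1.536×10^3 mm⁴ = 1.536×10^-9 m⁴
Effective length L_e = K·L = 0.7 × 7.16 = 5.012 m
P_cr = π²EI / L_e² = π² × 161×10⁹ × 1.536×10^-9 / 5.012² = 97.16 N

P_cr ≈ 0.0972 kN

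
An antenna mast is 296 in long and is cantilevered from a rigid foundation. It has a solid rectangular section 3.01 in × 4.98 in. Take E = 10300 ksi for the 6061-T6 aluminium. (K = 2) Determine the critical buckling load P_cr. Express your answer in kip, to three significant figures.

Buckling occurs about the weak axis: I_min = h·b³/12 with b = 3.01 in (the shorter side).
I_min = 4.98×3.01³/12 = 11.32 in⁴
Effective length L_e = K·L = 2 × 296 = 592.0 in
P_cr = π²EI / L_e² = π² × 10300×10³ × 11.32 / 592.0² = 3.283×10^3 lb

P_cr ≈ 3.28 kip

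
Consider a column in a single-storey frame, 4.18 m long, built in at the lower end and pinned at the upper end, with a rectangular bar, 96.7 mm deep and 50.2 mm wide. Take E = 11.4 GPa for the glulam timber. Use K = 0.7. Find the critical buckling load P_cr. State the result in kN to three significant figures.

Buckling occurs about the weak axis: I_min = h·b³/12 with b = 50.2 mm (the shorter side).
I_min = 96.7×50.2³/12 = 1.019×10^6 mm⁴
I = 1.019×10^6 mm⁴ = 1.019×10^-6 m⁴
Effective length L_e = K·L = 0.7 × 4.18 = 2.926 m
P_cr = π²EI / L_e² = π² × 11.4×10⁹ × 1.019×10^-6 / 2.926² = 1.340×10^4 N

P_cr ≈ 13.4 kN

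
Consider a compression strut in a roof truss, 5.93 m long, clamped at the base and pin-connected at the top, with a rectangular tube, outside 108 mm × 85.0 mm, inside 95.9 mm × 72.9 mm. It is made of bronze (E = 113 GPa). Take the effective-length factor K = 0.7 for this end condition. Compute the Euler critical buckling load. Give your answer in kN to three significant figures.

Weak-axis I_min = (h_o·b_o³ − h_i·b_i³)/12 with b_o = 85.0, b_i = 72.90 mm (shorter outer/inner sides).
I_min = (108×85.0³ − 95.90×72.90³)/12 = 2.431×10^6 mm⁴
I = 2.431×10^6 mm⁴ = 2.431×10^-6 m⁴
Effective length L_e = K·L = 0.7 × 5.93 = 4.151 m
P_cr = π²EI / L_e² = π² × 113×10⁹ × 2.431×10^-6 / 4.151² = 1.573×10^5 N

P_cr ≈ 157 kN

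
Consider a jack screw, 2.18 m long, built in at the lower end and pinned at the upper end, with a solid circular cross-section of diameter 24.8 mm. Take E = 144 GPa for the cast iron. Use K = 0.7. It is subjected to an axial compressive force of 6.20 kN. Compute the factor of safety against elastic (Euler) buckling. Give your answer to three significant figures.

n ≈ 1.83

I = πd⁴/64 = π×24.8⁴/64 = 1.857×10^4 mm⁴
I = 1.857×10^4 mm⁴ = 1.857×10^-8 m⁴
Effective length L_e = K·L = 0.7 × 2.18 = 1.526 m
P_cr = π²EI / L_e² = π² × 144×10⁹ × 1.857×10^-8 / 1.526² = 1.133×10^4 N
Factor of safety n = P_cr / P = 11.333 / 6.20 = 1.83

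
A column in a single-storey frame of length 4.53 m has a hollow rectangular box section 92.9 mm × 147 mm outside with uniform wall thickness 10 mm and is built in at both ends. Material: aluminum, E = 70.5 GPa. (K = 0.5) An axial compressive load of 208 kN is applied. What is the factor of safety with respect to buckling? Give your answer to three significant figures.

Inner dimensions: h_i = 147 − 2×10 = 127.0 mm, b_i = 92.9 − 2×10 = 72.90 mm
Weak-axis I_min = (h_o·b_o³ − h_i·b_i³)/12 with b_o = 92.9, b_i = 72.90 mm (shorter outer/inner sides).
I_min = (147×92.9³ − 127.0×72.90³)/12 = 5.721×10^6 mm⁴
I = 5.721×10^6 mm⁴ = 5.721×10^-6 m⁴
Effective length L_e = K·L = 0.5 × 4.53 = 2.265 m
P_cr = π²EI / L_e² = π² × 70.5×10⁹ × 5.721×10^-6 / 2.265² = 7.760×10^5 N
Factor of safety n = P_cr / P = 775.99 / 208 = 3.73

n ≈ 3.73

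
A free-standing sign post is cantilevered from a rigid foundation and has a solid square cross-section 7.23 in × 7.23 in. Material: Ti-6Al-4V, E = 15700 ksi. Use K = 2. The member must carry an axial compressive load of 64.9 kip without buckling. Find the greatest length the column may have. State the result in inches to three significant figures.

I = a⁴/12 = 7.23⁴/12 = 227.7 in⁴
At the buckling limit P_cr = P = 6.490×10^4 lb
From P_cr = π²EI/(K·L)²:  L = (1/K)·√(π²EI/P_cr) = (1/2)·√(π²×1.57×10^7×227.7/6.490×10^4)
L = 369 in

L_max ≈ 369 in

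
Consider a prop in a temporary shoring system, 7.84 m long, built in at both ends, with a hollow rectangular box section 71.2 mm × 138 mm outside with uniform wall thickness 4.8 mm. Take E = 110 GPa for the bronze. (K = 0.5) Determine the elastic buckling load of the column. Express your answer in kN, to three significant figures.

P_cr ≈ 117 kN

Inner dimensions: h_i = 138 − 2×4.8 = 128.4 mm, b_i = 71.2 − 2×4.8 = 61.60 mm
Weak-axis I_min = (h_o·b_o³ − h_i·b_i³)/12 with b_o = 71.2, b_i = 61.60 mm (shorter outer/inner sides).
I_min = (138×71.2³ − 128.4×61.60³)/12 = 1.650×10^6 mm⁴
I = 1.650×10^6 mm⁴ = 1.650×10^-6 m⁴
Effective length L_e = K·L = 0.5 × 7.84 = 3.920 m
P_cr = π²EI / L_e² = π² × 110×10⁹ × 1.650×10^-6 / 3.920² = 1.166×10^5 N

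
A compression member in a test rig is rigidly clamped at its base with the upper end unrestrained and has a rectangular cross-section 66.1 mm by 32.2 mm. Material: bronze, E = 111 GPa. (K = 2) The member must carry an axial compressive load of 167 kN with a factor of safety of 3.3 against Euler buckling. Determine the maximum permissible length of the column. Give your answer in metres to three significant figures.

Buckling occurs about the weak axis: I_min = h·b³/12 with b = 32.2 mm (the shorter side).
I_min = 66.1×32.2³/12 = 1.839×10^5 mm⁴
I = 1.839×10^-7 m⁴
Required critical load P_cr = n·P = 3.3 × 167 = 551.1 kN = 5.511×10^5 N
From P_cr = π²EI/(K·L)²:  L = (1/K)·√(π²EI/P_cr) = (1/2)·√(π²×1.11×10^11×1.839×10^-7/5.511×10^5)
L = 0.302 m

L_max ≈ 0.302 m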